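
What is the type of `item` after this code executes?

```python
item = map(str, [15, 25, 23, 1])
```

map() returns a map iterator object

map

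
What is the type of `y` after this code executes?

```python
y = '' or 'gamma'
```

'or' returns first truthy value ('gamma', which is str)

str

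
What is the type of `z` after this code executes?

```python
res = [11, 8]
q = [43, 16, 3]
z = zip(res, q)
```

zip() returns a zip iterator object

zip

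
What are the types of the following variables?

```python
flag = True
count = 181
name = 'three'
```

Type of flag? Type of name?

flag is bool; name is str

bool, str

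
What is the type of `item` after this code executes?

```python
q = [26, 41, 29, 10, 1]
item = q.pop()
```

list.pop() returns the popped element (int here)

int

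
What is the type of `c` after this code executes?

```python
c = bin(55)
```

bin() returns str representation

str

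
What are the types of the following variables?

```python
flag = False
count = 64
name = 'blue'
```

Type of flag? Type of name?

flag is bool; name is str

bool, str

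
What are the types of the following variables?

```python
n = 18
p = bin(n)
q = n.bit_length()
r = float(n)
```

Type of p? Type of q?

bin() returns str; int.bit_length() returns int

str, int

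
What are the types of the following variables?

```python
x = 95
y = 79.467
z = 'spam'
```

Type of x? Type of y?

x is int; y is float

int, float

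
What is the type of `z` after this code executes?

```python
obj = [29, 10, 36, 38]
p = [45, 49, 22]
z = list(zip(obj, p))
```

list(zip(...)) returns a list of tuples

list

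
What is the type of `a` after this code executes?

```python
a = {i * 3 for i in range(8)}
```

A set comprehension {expr for x in iterable} produces a set

set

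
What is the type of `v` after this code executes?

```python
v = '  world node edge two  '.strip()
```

str.strip() returns str

str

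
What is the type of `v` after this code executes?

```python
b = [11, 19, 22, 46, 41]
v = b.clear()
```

list.clear() returns None

NoneType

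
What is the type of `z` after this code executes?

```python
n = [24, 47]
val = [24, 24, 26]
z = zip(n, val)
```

zip() returns a zip iterator object

zip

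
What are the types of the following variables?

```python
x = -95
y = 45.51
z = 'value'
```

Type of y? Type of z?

y is float; z is str

float, str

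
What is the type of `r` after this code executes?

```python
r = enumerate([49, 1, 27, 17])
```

enumerate() returns an enumerate iterator object

enumerate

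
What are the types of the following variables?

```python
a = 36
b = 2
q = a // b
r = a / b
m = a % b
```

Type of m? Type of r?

int % int returns int; int / int returns float

int, float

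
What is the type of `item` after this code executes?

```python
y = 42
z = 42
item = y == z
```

Equality comparison returns bool

bool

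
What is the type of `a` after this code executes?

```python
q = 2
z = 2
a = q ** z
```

int ** positive int returns int (2 ** 2 = 4)

int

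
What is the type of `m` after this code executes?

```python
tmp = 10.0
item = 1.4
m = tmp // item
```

float // float returns float (floor division preserves float type)

float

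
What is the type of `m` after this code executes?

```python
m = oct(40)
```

oct() returns str representation

str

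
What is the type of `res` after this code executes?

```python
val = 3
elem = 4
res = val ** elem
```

int ** positive int returns int (3 ** 4 = 81)

int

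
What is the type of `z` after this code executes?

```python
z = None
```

None has type NoneType

NoneType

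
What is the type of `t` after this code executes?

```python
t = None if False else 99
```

Ternary: condition is False, else branch (99) taken → int

int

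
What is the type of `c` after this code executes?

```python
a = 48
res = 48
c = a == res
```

Equality comparison returns bool

bool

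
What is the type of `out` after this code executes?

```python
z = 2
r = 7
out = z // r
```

int // int returns int (2 // 7 = 0)

int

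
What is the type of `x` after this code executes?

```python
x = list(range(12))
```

list(range(...)) returns list

list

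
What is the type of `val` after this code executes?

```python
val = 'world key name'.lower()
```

str.lower() returns str

str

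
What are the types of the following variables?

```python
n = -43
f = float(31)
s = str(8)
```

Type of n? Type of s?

n is int; s is str

int, str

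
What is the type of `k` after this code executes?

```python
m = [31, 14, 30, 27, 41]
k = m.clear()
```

list.clear() returns None

NoneType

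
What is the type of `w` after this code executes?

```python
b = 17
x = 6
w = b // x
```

int // int returns int (17 // 6 = 2)

int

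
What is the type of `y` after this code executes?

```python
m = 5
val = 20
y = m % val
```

int % int returns int (5 % 20 = 5)

int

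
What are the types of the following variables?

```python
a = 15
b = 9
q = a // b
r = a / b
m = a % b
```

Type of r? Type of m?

int / int returns float; int % int returns int

float, int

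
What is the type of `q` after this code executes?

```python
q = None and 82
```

'and' returns first falsy value (None)

NoneType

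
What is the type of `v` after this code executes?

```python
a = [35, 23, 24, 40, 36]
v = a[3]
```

Indexing a list of ints returns int (a[3] = 40)

int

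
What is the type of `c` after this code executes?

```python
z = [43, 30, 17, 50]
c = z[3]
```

Indexing a list of ints returns int (z[3] = 50)

int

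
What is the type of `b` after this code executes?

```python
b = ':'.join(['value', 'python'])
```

str.join() returns str

str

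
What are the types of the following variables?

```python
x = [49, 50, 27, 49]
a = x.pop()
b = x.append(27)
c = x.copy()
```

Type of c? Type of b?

list.copy() returns list; list.append() returns None

list, NoneType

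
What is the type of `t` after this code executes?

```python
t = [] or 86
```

'or' returns first truthy value (86, which is int)

int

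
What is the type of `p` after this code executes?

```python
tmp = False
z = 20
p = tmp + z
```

bool + int returns int (False is 0, so 0 + 20 = 20)

int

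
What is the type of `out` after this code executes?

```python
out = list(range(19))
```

list(range(...)) returns list

list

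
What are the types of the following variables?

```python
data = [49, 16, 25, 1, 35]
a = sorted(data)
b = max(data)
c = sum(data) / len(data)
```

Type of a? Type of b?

sorted() returns list; max of ints returns int

list, int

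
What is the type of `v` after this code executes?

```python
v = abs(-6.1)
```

abs() of float returns float

float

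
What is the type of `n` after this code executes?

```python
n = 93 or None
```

'or' returns first truthy value (93, int)

int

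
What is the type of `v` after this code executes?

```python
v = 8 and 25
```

'and' returns the last value when all truthy (25, which is int)

int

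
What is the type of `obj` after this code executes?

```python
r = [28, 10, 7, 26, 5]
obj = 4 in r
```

'in' operator returns bool

bool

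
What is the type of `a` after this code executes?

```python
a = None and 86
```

'and' returns first falsy value (None)

NoneType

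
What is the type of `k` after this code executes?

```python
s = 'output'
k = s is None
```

'is' comparison returns bool

bool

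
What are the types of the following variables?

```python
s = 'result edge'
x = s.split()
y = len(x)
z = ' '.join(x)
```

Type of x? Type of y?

str.split() returns list; len() returns int

list, int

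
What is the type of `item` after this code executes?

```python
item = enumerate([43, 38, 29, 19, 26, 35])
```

enumerate() returns an enumerate iterator object

enumerate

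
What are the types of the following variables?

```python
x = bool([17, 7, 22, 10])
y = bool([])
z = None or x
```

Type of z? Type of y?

None or <bool> returns the bool; bool() returns bool

bool, bool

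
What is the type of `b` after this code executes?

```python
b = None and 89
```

'and' returns first falsy value (None)

NoneType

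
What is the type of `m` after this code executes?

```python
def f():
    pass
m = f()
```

A function with no return statement returns None

NoneType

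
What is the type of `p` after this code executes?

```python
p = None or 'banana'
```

'or' with None returns the other value ('banana', str)

str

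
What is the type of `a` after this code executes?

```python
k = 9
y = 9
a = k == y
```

Equality comparison returns bool

bool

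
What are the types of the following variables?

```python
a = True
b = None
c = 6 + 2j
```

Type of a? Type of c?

a is bool; c is complex

bool, complex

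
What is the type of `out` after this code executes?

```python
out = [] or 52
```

'or' returns first truthy value (52, which is int)

int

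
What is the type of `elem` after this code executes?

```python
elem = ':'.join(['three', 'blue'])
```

str.join() returns str

str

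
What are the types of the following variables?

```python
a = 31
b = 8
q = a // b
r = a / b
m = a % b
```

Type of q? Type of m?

int // int returns int; int % int returns int

int, int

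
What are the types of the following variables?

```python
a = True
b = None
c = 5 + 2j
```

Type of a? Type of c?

a is bool; c is complex

bool, complex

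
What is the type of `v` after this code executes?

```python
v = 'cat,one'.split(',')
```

str.split() returns list

list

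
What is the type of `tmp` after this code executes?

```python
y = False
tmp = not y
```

'not' always returns bool

bool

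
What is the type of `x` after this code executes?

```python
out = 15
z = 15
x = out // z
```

int // int returns int (15 // 15 = 1)

int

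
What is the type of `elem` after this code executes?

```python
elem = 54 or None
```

'or' returns first truthy value (54, int)

int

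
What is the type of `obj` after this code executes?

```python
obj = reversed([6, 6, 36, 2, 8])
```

reversed() on a list returns a list_reverseiterator

list_reverseiterator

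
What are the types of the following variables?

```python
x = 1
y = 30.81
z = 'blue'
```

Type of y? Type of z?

y is float; z is str

float, str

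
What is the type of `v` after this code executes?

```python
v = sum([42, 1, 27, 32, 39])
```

sum() of ints returns int

int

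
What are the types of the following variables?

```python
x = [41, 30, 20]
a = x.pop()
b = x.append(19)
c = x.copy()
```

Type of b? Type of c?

list.append() returns None; list.copy() returns list

NoneType, list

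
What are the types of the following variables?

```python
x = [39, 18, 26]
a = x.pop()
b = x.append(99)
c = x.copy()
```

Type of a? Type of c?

list.pop() returns the element (int); list.copy() returns list

int, list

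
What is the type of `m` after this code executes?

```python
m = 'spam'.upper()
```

str.upper() returns str

str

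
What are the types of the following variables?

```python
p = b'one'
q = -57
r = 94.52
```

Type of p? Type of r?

p is bytes; r is float

bytes, float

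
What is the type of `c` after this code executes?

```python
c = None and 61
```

'and' returns first falsy value (None)

NoneType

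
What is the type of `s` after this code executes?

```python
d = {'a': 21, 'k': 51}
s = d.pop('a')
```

dict.pop() returns the value (int)

int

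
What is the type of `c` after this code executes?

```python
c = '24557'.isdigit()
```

str.isdigit() returns bool

bool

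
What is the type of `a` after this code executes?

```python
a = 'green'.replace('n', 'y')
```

str.replace() returns str

str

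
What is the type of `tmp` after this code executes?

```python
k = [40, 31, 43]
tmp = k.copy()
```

list.copy() returns list

list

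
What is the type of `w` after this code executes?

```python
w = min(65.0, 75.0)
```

min() of floats returns float

float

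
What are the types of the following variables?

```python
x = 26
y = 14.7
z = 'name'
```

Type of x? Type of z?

x is int; z is str

int, str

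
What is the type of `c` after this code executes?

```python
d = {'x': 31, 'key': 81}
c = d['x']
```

Accessing dict[str, int] with key 'x' returns int value 31

int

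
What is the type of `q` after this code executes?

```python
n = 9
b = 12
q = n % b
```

int % int returns int (9 % 12 = 9)

int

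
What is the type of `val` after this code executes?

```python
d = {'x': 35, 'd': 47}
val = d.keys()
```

.keys() returns a dict_keys view object

dict_keys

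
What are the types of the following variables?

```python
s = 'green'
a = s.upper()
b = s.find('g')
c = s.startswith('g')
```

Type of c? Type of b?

str.startswith() returns bool; str.find() returns int

bool, int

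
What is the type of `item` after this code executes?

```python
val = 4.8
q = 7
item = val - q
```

float - int returns float (4.8 - 7 = -2.2)

float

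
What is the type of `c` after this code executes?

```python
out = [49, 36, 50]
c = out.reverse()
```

list.reverse() returns None

NoneType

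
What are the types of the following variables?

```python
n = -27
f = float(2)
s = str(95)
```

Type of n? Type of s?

n is int; s is str

int, str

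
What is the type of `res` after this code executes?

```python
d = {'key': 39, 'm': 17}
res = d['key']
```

Accessing dict[str, int] with key 'key' returns int value 39

int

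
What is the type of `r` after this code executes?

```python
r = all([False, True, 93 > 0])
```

all() returns bool

bool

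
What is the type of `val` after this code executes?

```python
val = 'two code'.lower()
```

str.lower() returns str

str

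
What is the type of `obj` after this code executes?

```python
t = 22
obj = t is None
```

'is' comparison returns bool

bool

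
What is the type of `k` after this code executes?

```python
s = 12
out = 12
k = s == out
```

Equality comparison returns bool

bool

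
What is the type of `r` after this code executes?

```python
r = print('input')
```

print() returns None

NoneType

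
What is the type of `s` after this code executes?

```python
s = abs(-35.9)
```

abs() of float returns float

float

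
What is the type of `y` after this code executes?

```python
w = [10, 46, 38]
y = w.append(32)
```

list.append() returns None (mutates in place)

NoneType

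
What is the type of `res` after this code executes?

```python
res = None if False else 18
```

Ternary: condition is False, else branch (18) taken → int

int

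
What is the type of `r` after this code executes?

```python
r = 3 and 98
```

'and' returns the last value when all truthy (98, which is int)

int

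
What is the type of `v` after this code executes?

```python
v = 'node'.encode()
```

str.encode() returns bytes

bytes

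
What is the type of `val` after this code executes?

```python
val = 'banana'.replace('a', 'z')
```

str.replace() returns str

str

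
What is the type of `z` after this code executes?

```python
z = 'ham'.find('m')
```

str.find() returns int (index, or -1)

int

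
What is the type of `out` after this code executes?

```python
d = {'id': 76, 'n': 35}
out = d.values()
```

.values() returns a dict_values view object

dict_values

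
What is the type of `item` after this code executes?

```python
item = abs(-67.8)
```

abs() of float returns float

float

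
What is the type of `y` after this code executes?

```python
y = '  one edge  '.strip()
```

str.strip() returns str

str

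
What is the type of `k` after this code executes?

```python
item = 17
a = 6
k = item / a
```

int / int always returns float in Python 3 (17 / 6 = 2.83333)

float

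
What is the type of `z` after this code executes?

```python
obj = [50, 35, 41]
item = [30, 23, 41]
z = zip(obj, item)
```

zip() returns a zip iterator object

zip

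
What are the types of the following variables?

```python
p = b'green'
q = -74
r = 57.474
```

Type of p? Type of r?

p is bytes; r is float

bytes, float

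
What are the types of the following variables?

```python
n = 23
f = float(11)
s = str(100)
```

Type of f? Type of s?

f is float; s is str

float, str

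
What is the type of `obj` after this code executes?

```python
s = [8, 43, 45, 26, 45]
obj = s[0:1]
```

Slicing a list always returns a list

list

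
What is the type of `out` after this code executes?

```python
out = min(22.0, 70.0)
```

min() of floats returns float

float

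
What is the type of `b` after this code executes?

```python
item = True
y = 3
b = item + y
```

bool + int returns int (True is 1, so 1 + 3 = 4)

int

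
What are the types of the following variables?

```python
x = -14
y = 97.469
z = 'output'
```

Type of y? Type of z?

y is float; z is str

float, str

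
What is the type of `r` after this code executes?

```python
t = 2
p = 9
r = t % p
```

int % int returns int (2 % 9 = 2)

int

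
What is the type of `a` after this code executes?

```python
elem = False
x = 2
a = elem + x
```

bool + int returns int (False is 0, so 0 + 2 = 2)

int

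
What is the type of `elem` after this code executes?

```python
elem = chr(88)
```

chr() returns str (single character)

str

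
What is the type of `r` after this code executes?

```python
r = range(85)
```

range() returns a range object

range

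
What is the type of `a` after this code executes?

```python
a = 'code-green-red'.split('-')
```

str.split() returns list

list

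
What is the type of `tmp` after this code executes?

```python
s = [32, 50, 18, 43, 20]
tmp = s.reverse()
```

list.reverse() returns None

NoneType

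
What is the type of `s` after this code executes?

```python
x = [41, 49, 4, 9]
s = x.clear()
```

list.clear() returns None

NoneType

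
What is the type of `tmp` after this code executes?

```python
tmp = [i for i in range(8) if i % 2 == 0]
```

A list comprehension [...] produces a list

list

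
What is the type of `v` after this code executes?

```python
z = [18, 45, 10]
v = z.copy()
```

list.copy() returns list

list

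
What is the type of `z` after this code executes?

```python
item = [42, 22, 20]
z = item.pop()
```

list.pop() returns the popped element (int here)

int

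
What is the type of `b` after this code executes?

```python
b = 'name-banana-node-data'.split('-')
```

str.split() returns list

list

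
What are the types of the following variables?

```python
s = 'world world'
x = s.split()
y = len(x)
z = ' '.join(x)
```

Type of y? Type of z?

len() returns int; str.join() returns str

int, str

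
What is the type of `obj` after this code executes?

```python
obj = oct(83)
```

oct() returns str representation

str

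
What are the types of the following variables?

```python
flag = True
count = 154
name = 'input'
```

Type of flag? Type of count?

flag is bool; count is int

bool, int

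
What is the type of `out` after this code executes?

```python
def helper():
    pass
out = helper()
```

A function with no return statement returns None

NoneType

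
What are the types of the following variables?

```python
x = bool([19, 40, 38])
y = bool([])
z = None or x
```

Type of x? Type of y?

bool() returns bool; bool() returns bool

bool, bool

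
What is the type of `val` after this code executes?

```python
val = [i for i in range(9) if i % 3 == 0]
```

A list comprehension [...] produces a list

list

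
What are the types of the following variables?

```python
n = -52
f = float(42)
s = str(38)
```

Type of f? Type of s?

f is float; s is str

float, str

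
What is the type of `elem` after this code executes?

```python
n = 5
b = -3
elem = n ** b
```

int ** negative int returns float

float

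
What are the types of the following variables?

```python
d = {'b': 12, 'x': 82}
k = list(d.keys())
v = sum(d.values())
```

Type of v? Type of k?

sum of int values returns int; list(...) returns list

int, list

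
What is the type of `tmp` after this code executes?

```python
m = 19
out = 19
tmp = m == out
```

Equality comparison returns bool

bool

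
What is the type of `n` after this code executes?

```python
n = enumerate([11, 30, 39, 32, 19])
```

enumerate() returns an enumerate iterator object

enumerate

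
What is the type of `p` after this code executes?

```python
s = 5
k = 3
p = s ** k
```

int ** positive int returns int (5 ** 3 = 125)

int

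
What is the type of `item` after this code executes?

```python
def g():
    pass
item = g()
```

A function with no return statement returns None

NoneType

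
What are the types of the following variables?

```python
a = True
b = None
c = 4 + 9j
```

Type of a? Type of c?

a is bool; c is complex

bool, complex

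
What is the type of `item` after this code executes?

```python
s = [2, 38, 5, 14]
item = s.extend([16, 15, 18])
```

list.extend() returns None

NoneType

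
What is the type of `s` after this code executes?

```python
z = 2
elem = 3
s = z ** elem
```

int ** positive int returns int (2 ** 3 = 8)

int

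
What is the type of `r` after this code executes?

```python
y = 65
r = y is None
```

'is' comparison returns bool

bool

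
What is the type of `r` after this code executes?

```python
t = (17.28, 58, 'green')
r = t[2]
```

Index 2 of tuple is 'green' which is str

str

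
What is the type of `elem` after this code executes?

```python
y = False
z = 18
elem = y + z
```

bool + int returns int (False is 0, so 0 + 18 = 18)

int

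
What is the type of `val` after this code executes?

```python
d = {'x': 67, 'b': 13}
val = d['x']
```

Accessing dict[str, int] with key 'x' returns int value 67

int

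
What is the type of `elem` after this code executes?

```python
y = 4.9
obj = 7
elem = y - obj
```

float - int returns float (4.9 - 7 = -2.1)

float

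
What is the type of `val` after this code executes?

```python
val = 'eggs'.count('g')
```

str.count() returns int

int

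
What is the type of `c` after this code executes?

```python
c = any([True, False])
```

any() returns bool

bool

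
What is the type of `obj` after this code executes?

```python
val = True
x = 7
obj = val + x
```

bool + int returns int (True is 1, so 1 + 7 = 8)

int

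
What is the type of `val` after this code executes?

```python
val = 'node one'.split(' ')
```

str.split() returns list

list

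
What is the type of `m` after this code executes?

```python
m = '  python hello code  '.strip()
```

str.strip() returns str

str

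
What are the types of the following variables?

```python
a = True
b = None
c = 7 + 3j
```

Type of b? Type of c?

b is NoneType; c is complex

NoneType, complex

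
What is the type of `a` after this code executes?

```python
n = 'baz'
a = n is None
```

'is' comparison returns bool

bool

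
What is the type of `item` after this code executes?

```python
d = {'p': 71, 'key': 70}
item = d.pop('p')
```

dict.pop() returns the value (int)

int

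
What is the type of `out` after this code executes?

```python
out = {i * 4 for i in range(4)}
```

A set comprehension {expr for x in iterable} produces a set

set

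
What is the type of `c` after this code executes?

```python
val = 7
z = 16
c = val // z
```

int // int returns int (7 // 16 = 0)

int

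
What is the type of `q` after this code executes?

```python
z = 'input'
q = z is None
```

'is' comparison returns bool

bool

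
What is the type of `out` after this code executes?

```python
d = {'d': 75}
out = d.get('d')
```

dict.get() returns the value (int) when key is found

int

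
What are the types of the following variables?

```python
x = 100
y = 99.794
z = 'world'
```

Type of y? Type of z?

y is float; z is str

float, str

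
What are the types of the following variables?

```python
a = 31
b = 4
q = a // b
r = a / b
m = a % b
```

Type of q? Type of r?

int // int returns int; int / int returns float

int, float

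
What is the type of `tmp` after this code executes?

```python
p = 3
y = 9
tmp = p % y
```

int % int returns int (3 % 9 = 3)

int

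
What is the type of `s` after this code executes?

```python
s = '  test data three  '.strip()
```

str.strip() returns str

str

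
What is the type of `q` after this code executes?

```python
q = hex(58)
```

hex() returns str representation

str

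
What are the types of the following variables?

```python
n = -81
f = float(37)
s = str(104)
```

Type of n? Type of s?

n is int; s is str

int, str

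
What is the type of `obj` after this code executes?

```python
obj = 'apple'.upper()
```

str.upper() returns str

str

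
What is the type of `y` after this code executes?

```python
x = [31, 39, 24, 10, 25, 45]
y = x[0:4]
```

Slicing a list always returns a list

list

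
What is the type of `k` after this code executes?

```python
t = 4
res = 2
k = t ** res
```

int ** positive int returns int (4 ** 2 = 16)

int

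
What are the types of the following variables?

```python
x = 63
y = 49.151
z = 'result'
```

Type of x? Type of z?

x is int; z is str

int, str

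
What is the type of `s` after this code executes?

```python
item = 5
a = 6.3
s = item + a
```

int + float returns float (5 + 6.3 = 11.3)

float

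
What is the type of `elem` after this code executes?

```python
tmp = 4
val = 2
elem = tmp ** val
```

int ** positive int returns int (4 ** 2 = 16)

int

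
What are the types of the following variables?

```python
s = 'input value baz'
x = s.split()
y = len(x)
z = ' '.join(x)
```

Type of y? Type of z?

len() returns int; str.join() returns str

int, str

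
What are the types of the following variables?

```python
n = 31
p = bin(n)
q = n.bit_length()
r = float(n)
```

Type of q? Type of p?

int.bit_length() returns int; bin() returns str

int, str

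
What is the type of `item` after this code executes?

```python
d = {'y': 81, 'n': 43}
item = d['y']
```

Accessing dict[str, int] with key 'y' returns int value 81

int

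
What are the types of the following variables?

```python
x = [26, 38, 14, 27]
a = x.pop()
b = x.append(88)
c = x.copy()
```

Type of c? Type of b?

list.copy() returns list; list.append() returns None

list, NoneType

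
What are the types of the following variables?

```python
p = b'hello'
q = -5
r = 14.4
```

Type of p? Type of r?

p is bytes; r is float

bytes, float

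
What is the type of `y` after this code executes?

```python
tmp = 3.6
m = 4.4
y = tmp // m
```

float // float returns float (floor division preserves float type)

float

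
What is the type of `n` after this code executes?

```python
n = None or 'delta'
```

'or' with None returns the other value ('delta', str)

str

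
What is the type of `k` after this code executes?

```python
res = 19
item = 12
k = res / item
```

int / int always returns float in Python 3 (19 / 12 = 1.58333)

float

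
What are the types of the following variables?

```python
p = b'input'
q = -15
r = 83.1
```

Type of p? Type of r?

p is bytes; r is float

bytes, float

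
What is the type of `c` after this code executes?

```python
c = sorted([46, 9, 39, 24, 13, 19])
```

sorted() always returns list

list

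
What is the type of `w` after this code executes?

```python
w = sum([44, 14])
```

sum() of ints returns int

int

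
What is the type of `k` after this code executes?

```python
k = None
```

None has type NoneType

NoneType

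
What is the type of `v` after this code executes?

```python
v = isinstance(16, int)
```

isinstance() returns bool

bool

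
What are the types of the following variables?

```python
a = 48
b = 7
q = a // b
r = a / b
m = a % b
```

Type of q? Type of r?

int // int returns int; int / int returns float

int, float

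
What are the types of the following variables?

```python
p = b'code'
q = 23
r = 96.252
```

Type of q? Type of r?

q is int; r is float

int, float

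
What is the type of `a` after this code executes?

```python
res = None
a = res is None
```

'is' comparison returns bool

bool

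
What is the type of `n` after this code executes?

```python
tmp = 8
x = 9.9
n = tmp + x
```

int + float returns float (8 + 9.9 = 17.9)

float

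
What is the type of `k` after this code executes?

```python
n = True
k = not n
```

'not' always returns bool

bool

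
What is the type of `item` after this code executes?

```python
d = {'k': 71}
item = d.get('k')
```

dict.get() returns the value (int) when key is found

int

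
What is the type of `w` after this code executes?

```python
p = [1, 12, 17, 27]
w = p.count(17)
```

list.count() returns int

int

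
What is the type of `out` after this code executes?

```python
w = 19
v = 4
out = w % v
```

int % int returns int (19 % 4 = 3)

int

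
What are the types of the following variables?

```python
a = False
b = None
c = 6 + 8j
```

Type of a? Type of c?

a is bool; c is complex

bool, complex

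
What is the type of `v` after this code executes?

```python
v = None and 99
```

'and' returns first falsy value (None)

NoneType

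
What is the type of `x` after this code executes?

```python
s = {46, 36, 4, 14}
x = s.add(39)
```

set.add() returns None (mutates in place)

NoneType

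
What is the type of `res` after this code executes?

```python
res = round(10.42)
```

round() with no ndigits arg returns int

int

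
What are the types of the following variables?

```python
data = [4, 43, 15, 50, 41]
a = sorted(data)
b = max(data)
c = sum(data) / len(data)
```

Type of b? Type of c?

max of ints returns int; int / int returns float

int, float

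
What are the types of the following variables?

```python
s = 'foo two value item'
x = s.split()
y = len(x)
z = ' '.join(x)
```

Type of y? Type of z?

len() returns int; str.join() returns str

int, str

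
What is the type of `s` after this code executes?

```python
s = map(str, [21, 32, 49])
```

map() returns a map iterator object

map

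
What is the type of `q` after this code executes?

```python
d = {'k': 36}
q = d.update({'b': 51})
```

dict.update() returns None

NoneType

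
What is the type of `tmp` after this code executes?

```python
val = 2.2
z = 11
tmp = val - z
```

float - int returns float (2.2 - 11 = -8.8)

float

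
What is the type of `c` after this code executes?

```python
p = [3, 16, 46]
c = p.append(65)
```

list.append() returns None (mutates in place)

NoneType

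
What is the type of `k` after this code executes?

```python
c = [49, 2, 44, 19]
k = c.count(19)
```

list.count() returns int

int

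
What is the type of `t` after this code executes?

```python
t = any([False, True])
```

any() returns bool

bool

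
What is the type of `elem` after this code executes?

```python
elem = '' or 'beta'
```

'or' returns first truthy value ('beta', which is str)

str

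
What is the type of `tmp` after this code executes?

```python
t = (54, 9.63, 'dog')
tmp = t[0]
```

Index 0 of tuple is 54 which is int

int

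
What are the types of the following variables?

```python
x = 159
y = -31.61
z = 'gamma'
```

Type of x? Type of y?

x is int; y is float

int, float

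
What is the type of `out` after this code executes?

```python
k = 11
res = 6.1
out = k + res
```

int + float returns float (11 + 6.1 = 17.1)

float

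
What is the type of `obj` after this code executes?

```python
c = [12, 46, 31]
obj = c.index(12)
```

list.index() returns int

int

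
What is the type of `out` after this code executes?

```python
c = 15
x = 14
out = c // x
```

int // int returns int (15 // 14 = 1)

int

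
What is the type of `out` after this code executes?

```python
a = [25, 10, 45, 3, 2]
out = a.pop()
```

list.pop() returns the popped element (int here)

int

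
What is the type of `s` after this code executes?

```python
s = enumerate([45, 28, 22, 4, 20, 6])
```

enumerate() returns an enumerate iterator object

enumerate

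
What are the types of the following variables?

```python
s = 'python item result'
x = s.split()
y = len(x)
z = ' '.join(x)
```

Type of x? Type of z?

str.split() returns list; str.join() returns str

list, str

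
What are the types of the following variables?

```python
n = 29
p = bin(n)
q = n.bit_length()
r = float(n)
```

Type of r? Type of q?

float() returns float; int.bit_length() returns int

float, int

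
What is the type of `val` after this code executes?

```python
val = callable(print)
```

callable() returns bool

bool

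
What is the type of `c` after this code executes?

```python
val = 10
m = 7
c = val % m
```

int % int returns int (10 % 7 = 3)

int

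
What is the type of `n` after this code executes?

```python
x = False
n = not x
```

'not' always returns bool

bool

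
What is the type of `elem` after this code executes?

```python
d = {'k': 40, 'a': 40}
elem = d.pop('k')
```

dict.pop() returns the value (int)

int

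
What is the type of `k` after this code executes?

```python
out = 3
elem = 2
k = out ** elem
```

int ** positive int returns int (3 ** 2 = 9)

int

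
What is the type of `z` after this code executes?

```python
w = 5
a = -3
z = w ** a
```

int ** negative int returns float

float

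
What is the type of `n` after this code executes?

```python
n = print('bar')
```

print() returns None

NoneType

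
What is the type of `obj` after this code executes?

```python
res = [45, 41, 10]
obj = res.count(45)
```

list.count() returns int

int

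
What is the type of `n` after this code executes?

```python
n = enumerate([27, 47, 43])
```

enumerate() returns an enumerate iterator object

enumerate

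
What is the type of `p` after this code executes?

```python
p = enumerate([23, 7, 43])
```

enumerate() returns an enumerate iterator object

enumerate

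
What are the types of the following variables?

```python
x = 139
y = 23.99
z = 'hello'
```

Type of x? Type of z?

x is int; z is str

int, str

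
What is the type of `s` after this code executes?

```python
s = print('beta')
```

print() returns None

NoneType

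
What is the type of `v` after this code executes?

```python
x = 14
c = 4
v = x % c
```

int % int returns int (14 % 4 = 2)

int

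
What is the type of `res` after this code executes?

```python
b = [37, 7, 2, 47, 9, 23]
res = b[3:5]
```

Slicing a list always returns a list

list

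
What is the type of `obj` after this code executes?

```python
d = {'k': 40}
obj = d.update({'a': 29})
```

dict.update() returns None

NoneType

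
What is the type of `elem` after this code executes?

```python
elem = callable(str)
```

callable() returns bool

bool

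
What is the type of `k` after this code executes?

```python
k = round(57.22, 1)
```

round() with ndigits arg returns float

float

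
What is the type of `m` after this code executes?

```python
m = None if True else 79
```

Ternary: condition is True, if branch (None) taken → NoneType

NoneType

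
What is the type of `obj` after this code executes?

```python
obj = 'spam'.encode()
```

str.encode() returns bytes

bytes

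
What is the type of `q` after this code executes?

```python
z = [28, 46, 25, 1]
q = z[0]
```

Indexing a list of ints returns int (z[0] = 28)

int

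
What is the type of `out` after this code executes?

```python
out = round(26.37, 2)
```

round() with ndigits arg returns float

float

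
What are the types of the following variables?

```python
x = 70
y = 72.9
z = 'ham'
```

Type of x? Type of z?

x is int; z is str

int, str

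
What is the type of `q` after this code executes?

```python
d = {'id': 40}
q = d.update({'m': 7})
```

dict.update() returns None

NoneType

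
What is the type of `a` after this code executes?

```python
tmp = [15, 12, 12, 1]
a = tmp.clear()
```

list.clear() returns None

NoneType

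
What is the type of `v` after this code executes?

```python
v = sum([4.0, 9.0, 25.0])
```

sum() of floats returns float

float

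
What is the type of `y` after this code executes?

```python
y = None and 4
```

'and' returns first falsy value (None)

NoneType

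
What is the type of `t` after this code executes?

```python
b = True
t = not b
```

'not' always returns bool

bool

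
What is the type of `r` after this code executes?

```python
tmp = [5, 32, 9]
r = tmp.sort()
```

list.sort() returns None (sorts in place)

NoneType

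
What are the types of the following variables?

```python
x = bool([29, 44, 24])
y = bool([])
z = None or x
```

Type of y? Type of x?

bool() returns bool; bool() returns bool

bool, bool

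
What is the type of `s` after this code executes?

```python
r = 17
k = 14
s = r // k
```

int // int returns int (17 // 14 = 1)

int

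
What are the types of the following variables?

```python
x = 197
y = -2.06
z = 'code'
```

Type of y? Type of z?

y is float; z is str

float, str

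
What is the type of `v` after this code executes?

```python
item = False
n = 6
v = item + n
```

bool + int returns int (False is 0, so 0 + 6 = 6)

int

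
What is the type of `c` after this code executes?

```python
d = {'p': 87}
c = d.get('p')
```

dict.get() returns the value (int) when key is found

int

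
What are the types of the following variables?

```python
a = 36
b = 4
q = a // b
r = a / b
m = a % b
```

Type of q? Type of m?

int // int returns int; int % int returns int

int, int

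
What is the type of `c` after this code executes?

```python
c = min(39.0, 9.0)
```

min() of floats returns float

float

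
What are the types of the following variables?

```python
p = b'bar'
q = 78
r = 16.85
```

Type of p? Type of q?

p is bytes; q is int

bytes, int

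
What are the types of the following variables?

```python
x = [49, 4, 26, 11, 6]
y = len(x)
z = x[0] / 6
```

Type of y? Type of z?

len() returns int; int / int returns float

int, float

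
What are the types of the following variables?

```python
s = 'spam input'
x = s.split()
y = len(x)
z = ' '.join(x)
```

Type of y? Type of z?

len() returns int; str.join() returns str

int, str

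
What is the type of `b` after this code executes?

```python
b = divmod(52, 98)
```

divmod() returns a tuple (quotient, remainder)

tuple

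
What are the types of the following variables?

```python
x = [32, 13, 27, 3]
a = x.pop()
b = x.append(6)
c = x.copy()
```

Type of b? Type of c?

list.append() returns None; list.copy() returns list

NoneType, list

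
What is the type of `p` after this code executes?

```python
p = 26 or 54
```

'or' returns the first truthy value (26, which is int)

int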